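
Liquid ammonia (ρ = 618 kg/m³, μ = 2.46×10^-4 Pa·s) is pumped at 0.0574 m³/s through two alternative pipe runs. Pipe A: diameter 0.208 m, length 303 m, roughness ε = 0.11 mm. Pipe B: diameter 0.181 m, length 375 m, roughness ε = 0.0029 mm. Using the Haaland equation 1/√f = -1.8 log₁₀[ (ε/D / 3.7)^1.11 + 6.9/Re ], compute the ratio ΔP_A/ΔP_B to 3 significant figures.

ΔP_A/ΔP_B ≈ 0.592

Pipe A: V = Q/A = 0.0574/0.03398 = 1.689 m/s; Re = 8.827e+05; ε/D = 0.000529; Haaland → f = 0.01742; ΔP_A = f(L/D)(ρV²/2) = 2.238e+04 Pa.
Pipe B: V = Q/A = 0.0574/0.02573 = 2.231 m/s; Re = 1.014e+06; ε/D = 1.6e-05; Haaland → f = 0.01186; ΔP_B = f(L/D)(ρV²/2) = 3.778e+04 Pa.
ΔP_A/ΔP_B = 2.238e+04/3.778e+04 = 0.592.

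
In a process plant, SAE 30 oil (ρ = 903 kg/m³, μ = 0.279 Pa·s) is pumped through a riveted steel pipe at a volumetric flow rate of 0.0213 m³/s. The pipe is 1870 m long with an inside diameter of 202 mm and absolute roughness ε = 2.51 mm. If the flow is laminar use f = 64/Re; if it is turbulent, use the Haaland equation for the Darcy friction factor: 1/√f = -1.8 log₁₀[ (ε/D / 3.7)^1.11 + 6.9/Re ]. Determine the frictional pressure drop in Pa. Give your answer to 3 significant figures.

ΔP ≈ 272000 Pa

Cross-sectional area A = πD²/4 = π(0.202)²/4 = 0.03205 m²; mean velocity V = Q/A = 0.0213/0.03205 = 0.6646 m/s.
Reynolds number Re = ρVD/μ = 903 · 0.6646 · 0.202 / 0.279 = 434.5.
Re < 2300 → laminar flow, so f = 64/Re = 64/434.5 = 0.1473 (the turbulent correlation is not needed).
Darcy-Weisbach: ΔP = f(L/D)(ρV²/2) = 0.1473·(1870/0.202)·(903·0.6646²/2) = 0.1473·9257·199.4 = 2.719e+05 Pa.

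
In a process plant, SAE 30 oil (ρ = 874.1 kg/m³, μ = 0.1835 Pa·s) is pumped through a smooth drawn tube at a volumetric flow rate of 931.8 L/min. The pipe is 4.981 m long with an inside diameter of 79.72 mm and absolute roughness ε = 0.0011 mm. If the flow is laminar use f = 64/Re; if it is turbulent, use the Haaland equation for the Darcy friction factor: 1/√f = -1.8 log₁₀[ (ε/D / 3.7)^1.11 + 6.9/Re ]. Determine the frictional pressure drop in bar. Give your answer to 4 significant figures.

Q = 931.8 L/min = 931.8/60000 = 0.01553 m³/s.
Cross-sectional area A = πD²/4 = π(0.07972)²/4 = 0.004991 m²; mean velocity V = Q/A = 0.01553/0.004991 = 3.111 m/s.
Reynolds number Re = ρVD/μ = 874.1 · 3.111 · 0.07972 / 0.183 = 1182.
Re < 2300 → laminar flow, so f = 64/Re = 64/1182 = 0.05417 (the turbulent correlation is not needed).
Darcy-Weisbach: ΔP = f(L/D)(ρV²/2) = 0.05417·(4.981/0.07972)·(874.1·3.111²/2) = 0.05417·62.48·4231 = 1.432e+04 Pa.
ΔP = 1.432e+04 Pa = 0.1432 bar.

ΔP ≈ 0.1432 bar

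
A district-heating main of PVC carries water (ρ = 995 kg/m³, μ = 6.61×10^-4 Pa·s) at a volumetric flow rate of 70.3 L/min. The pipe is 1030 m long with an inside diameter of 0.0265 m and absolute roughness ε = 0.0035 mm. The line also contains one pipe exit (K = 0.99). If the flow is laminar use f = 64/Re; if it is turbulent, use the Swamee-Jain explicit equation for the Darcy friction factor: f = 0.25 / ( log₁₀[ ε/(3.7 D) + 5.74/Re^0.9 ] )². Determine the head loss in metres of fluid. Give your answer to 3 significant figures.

h_f ≈ 172 m

Q = 70.3 L/min = 70.3/60000 = 0.001172 m³/s.
Cross-sectional area A = πD²/4 = π(0.0265)²/4 = 0.0005515 m²; mean velocity V = Q/A = 0.001172/0.0005515 = 2.124 m/s.
Reynolds number Re = ρVD/μ = 995 · 2.124 · 0.0265 / 0.000661 = 8.474e+04.
Re > 4000 → turbulent. Relative roughness ε/D = 3.5e-06/0.0265 = 0.000132. Swamee-Jain: f = 0.25/(log₁₀[0.000132/3.7 + 5.74/8.474e+04^0.9])² = 0.25/(log₁₀[3.57e-05 + 0.000211])² = 0.25/(-3.608)² = 0.0192.
Total minor-loss coefficient ΣK = 1·0.99 = 0.99.
ΔP = [f·L/D + ΣK]·(ρV²/2) = [0.0192·1030/0.0265 + 0.99]·(995·2.124²/2) = [746.3 + 0.99]·2245 = 1.678e+06 Pa.
Head loss h_f = ΔP/(ρg) = 1.678e+06/(995·9.81) = 172 m.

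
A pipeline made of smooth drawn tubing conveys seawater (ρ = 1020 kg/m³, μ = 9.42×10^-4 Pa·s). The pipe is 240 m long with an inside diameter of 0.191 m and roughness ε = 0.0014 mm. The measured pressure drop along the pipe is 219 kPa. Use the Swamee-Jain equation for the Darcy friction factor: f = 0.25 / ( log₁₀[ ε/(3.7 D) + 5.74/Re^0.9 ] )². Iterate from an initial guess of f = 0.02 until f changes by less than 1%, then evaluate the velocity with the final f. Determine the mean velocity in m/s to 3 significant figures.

V ≈ 5.43 m/s

Rearranging Darcy-Weisbach: V = √(2·ΔP·D/(f·L·ρ)). With ε/D = 1.4e-06/0.191 = 7.33e-06, iterate starting from f = 0.02:
  f = 0.02 → V = √(2·2.19e+05·0.191/(0.02·240·1020)) = 4.134 m/s; Re = ρVD/μ = 8.549e+05; f → 0.01208
  f = 0.01208 → V = 5.318 m/s; Re = 1.1e+06; f → 0.01162
  f = 0.01162 → V = 5.424 m/s; Re = 1.122e+06; f → 0.01158
Converged (Δf/f < 1%). With the final f = 0.01158: V = √(2·2.19e+05·0.191/(0.01158·240·1020)) = 5.432 m/s.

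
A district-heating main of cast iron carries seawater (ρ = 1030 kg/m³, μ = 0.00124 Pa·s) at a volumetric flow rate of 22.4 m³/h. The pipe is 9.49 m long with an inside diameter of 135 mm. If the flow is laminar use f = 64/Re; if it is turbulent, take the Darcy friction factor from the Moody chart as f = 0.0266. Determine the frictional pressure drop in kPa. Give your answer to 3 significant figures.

ΔP ≈ 0.182 kPa

Q = 22.4 m³/h = 22.4/3600 = 0.006222 m³/s.
Cross-sectional area A = πD²/4 = π(0.135)²/4 = 0.01431 m²; mean velocity V = Q/A = 0.006222/0.01431 = 0.4347 m/s.
Reynolds number Re = ρVD/μ = 1030 · 0.4347 · 0.135 / 0.00124 = 4.875e+04.
Re > 4000 → turbulent; use the Moody-chart value f = 0.0266.
Darcy-Weisbach: ΔP = f(L/D)(ρV²/2) = 0.0266·(9.49/0.135)·(1030·0.4347²/2) = 0.0266·70.3·97.32 = 182 Pa.
ΔP = 182 Pa = 0.182 kPa.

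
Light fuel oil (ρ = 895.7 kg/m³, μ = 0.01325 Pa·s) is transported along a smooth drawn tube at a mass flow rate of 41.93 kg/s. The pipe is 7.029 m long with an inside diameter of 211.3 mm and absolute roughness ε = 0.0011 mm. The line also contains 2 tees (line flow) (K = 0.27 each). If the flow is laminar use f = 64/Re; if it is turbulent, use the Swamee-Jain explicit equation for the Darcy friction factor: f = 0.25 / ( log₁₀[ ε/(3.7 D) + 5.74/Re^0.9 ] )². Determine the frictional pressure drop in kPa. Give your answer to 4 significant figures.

A = πD²/4 = π(0.2113)²/4 = 0.03507 m²; mean velocity V = ṁ/(ρA) = 41.93/(895.7 · 0.03507) = 1.335 m/s.
Reynolds number Re = ρVD/μ = 895.7 · 1.335 · 0.2113 / 0.0132 = 1.907e+04.
Re > 4000 → turbulent. Relative roughness ε/D = 1.1e-06/0.2113 = 5.21e-06. Swamee-Jain: f = 0.25/(log₁₀[5.21e-06/3.7 + 5.74/1.907e+04^0.9])² = 0.25/(log₁₀[1.41e-06 + 0.000807])² = 0.25/(-3.093)² = 0.02614.
Total minor-loss coefficient ΣK = 2·0.27 = 0.54.
ΔP = [f·L/D + ΣK]·(ρV²/2) = [0.02614·7.029/0.2113 + 0.54]·(895.7·1.335²/2) = [0.8695 + 0.54]·798.1 = 1125 Pa.
ΔP = 1125 Pa = 1.125 kPa.

ΔP ≈ 1.125 kPa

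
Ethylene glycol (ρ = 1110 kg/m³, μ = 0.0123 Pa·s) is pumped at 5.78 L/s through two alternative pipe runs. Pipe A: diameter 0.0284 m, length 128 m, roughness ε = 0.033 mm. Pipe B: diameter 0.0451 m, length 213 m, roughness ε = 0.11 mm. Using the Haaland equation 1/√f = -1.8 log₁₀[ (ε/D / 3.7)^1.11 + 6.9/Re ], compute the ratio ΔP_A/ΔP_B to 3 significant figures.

ΔP_A/ΔP_B ≈ 5.19

Pipe A: V = Q/A = 0.00578/0.0006335 = 9.124 m/s; Re = 2.339e+04; ε/D = 0.00116; Haaland → f = 0.02714; ΔP_A = f(L/D)(ρV²/2) = 5.652e+06 Pa.
Pipe B: V = Q/A = 0.00578/0.001598 = 3.618 m/s; Re = 1.473e+04; ε/D = 0.00244; Haaland → f = 0.03176; ΔP_B = f(L/D)(ρV²/2) = 1.09e+06 Pa.
ΔP_A/ΔP_B = 5.652e+06/1.09e+06 = 5.19.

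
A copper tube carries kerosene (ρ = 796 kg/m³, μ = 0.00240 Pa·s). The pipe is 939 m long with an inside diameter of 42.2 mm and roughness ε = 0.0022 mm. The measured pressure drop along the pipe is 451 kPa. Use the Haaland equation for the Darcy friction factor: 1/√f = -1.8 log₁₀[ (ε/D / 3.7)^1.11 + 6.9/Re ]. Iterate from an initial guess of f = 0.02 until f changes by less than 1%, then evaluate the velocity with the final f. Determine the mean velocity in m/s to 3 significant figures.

Rearranging Darcy-Weisbach: V = √(2·ΔP·D/(f·L·ρ)). With ε/D = 2.2e-06/0.0422 = 5.21e-05, iterate starting from f = 0.02:
  f = 0.02 → V = √(2·4.51e+05·0.0422/(0.02·939·796)) = 1.596 m/s; Re = ρVD/μ = 2.233e+04; f → 0.02513
  f = 0.02513 → V = 1.423 m/s; Re = 1.992e+04; f → 0.02585
  f = 0.02585 → V = 1.404 m/s; Re = 1.965e+04; f → 0.02594
Converged (Δf/f < 1%). With the final f = 0.02594: V = √(2·4.51e+05·0.0422/(0.02594·939·796)) = 1.401 m/s.

V ≈ 1.40 m/s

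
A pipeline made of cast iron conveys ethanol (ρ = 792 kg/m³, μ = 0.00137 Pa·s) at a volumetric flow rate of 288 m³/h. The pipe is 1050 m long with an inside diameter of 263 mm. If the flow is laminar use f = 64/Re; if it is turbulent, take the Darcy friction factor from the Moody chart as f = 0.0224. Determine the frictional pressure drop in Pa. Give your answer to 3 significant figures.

Q = 288 m³/h = 288/3600 = 0.08 m³/s.
Cross-sectional area A = πD²/4 = π(0.263)²/4 = 0.05433 m²; mean velocity V = Q/A = 0.08/0.05433 = 1.473 m/s.
Reynolds number Re = ρVD/μ = 792 · 1.473 · 0.263 / 0.00137 = 2.239e+05.
Re > 4000 → turbulent; use the Moody-chart value f = 0.0224.
Darcy-Weisbach: ΔP = f(L/D)(ρV²/2) = 0.0224·(1050/0.263)·(792·1.473²/2) = 0.0224·3992·858.8 = 7.68e+04 Pa.

ΔP ≈ 76800 Pa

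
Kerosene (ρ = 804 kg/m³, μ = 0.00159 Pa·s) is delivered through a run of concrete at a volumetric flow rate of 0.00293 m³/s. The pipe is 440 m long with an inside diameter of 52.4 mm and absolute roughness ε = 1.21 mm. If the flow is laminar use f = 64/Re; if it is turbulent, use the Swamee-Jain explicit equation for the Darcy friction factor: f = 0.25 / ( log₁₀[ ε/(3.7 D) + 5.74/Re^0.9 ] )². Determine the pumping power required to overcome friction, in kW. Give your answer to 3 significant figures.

Cross-sectional area A = πD²/4 = π(0.0524)²/4 = 0.002157 m²; mean velocity V = Q/A = 0.00293/0.002157 = 1.359 m/s.
Reynolds number Re = ρVD/μ = 804 · 1.359 · 0.0524 / 0.00159 = 3.6e+04.
Re > 4000 → turbulent. Relative roughness ε/D = 0.00121/0.0524 = 0.0231. Swamee-Jain: f = 0.25/(log₁₀[0.0231/3.7 + 5.74/3.6e+04^0.9])² = 0.25/(log₁₀[0.00624 + 0.000455])² = 0.25/(-2.174)² = 0.05289.
Darcy-Weisbach: ΔP = f(L/D)(ρV²/2) = 0.05289·(440/0.0524)·(804·1.359²/2) = 0.05289·8397·742.1 = 3.296e+05 Pa.
Pumping power P = QΔP = 0.00293·3.296e+05 = 965.6 W = 0.966 kW.

P ≈ 0.966 kW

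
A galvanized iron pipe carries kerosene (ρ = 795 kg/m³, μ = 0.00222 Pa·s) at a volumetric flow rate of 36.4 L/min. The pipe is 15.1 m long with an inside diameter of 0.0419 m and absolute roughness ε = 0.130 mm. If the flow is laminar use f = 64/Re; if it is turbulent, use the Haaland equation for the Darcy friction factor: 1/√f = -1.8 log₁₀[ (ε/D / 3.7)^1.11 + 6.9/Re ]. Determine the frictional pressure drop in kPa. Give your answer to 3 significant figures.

Q = 36.4 L/min = 36.4/60000 = 0.0006067 m³/s.
Cross-sectional area A = πD²/4 = π(0.0419)²/4 = 0.001379 m²; mean velocity V = Q/A = 0.0006067/0.001379 = 0.44 m/s.
Reynolds number Re = ρVD/μ = 795 · 0.44 · 0.0419 / 0.00222 = 6602.
Re > 4000 → turbulent. Relative roughness ε/D = 0.00013/0.0419 = 0.0031. Haaland: 1/√f = -1.8 log₁₀[(0.0031/3.7)^1.11 + 6.9/6602] = -1.8 log₁₀[0.000385 + 0.00105] = 5.12, so f = 0.03814.
Darcy-Weisbach: ΔP = f(L/D)(ρV²/2) = 0.03814·(15.1/0.0419)·(795·0.44²/2) = 0.03814·360.4·76.95 = 1058 Pa.
ΔP = 1058 Pa = 1.06 kPa.

ΔP ≈ 1.06 kPa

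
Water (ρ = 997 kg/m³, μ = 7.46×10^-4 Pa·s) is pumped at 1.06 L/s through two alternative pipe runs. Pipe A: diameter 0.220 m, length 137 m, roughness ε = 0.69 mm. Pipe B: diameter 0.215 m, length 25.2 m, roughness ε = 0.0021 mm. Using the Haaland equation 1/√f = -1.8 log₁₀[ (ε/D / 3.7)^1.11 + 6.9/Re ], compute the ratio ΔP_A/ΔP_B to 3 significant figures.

ΔP_A/ΔP_B ≈ 5.45

Pipe A: V = Q/A = 0.00106/0.03801 = 0.02788 m/s; Re = 8199; ε/D = 0.00314; Haaland → f = 0.03645; ΔP_A = f(L/D)(ρV²/2) = 8.799 Pa.
Pipe B: V = Q/A = 0.00106/0.03631 = 0.0292 m/s; Re = 8389; ε/D = 9.77e-06; Haaland → f = 0.03244; ΔP_B = f(L/D)(ρV²/2) = 1.616 Pa.
ΔP_A/ΔP_B = 8.799/1.616 = 5.45.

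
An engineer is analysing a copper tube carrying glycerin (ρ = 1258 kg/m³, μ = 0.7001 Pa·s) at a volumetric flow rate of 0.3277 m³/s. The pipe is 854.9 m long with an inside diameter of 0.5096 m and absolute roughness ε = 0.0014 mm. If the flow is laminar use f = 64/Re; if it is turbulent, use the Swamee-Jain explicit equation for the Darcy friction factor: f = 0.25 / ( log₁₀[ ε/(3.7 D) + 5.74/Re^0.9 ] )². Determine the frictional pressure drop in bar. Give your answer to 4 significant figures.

Cross-sectional area A = πD²/4 = π(0.5096)²/4 = 0.204 m²; mean velocity V = Q/A = 0.3277/0.204 = 1.607 m/s.
Reynolds number Re = ρVD/μ = 1258 · 1.607 · 0.5096 / 0.7 = 1471.
Re < 2300 → laminar flow, so f = 64/Re = 64/1471 = 0.0435 (the turbulent correlation is not needed).
Darcy-Weisbach: ΔP = f(L/D)(ρV²/2) = 0.0435·(854.9/0.5096)·(1258·1.607²/2) = 0.0435·1678·1624 = 1.185e+05 Pa.
ΔP = 1.185e+05 Pa = 1.185 bar.

ΔP ≈ 1.185 bar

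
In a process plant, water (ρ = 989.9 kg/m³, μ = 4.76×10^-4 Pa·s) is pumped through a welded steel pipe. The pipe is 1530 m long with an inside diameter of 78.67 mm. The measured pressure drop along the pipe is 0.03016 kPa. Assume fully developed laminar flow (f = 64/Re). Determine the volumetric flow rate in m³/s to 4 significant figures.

Q ≈ 3.893×10^-5 m³/s

For laminar flow, f = 64/Re with Re = ρVD/μ, so Darcy-Weisbach reduces to ΔP = 32μLV/D². Solving for V: V = ΔP·D²/(32μL) = 30.16·(0.07867)²/(32·0.000476·1530) = 0.008009 m/s.
Check: Re = ρVD/μ = 989.9·0.008009·0.07867/0.000476 = 1310 < 2300, so the laminar assumption holds.
Q = V·A = 0.008009·(π/4·0.07867²) = 3.893e-05 m³/s = 3.893×10^-5 m³/s.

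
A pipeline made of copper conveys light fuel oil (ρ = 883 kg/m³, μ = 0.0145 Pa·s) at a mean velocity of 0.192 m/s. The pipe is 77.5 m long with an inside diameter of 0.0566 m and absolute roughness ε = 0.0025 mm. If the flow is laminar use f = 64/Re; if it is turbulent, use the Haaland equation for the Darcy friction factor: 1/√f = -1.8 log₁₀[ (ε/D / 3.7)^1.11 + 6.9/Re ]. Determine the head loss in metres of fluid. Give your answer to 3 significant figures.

Reynolds number Re = ρVD/μ = 883 · 0.192 · 0.0566 / 0.0145 = 661.8.
Re < 2300 → laminar flow, so f = 64/Re = 64/661.8 = 0.09671 (the turbulent correlation is not needed).
Darcy-Weisbach: ΔP = f(L/D)(ρV²/2) = 0.09671·(77.5/0.0566)·(883·0.192²/2) = 0.09671·1369·16.28 = 2155 Pa.
Head loss h_f = ΔP/(ρg) = 2155/(883·9.81) = 0.249 m.

h_f ≈ 0.249 m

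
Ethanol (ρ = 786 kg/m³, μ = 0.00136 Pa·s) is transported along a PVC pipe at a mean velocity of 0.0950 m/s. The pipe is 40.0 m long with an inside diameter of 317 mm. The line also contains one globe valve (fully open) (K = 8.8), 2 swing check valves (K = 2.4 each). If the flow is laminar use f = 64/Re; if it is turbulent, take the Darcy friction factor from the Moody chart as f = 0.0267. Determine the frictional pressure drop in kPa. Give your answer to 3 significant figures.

Reynolds number Re = ρVD/μ = 786 · 0.095 · 0.317 / 0.00136 = 1.74e+04.
Re > 4000 → turbulent; use the Moody-chart value f = 0.0267.
Total minor-loss coefficient ΣK = 1·8.8 + 2·2.4 = 13.6.
ΔP = [f·L/D + ΣK]·(ρV²/2) = [0.0267·40/0.317 + 13.6]·(786·0.095²/2) = [3.369 + 13.6]·3.547 = 60.19 Pa.
ΔP = 60.19 Pa = 0.0602 kPa.

ΔP ≈ 0.0602 kPa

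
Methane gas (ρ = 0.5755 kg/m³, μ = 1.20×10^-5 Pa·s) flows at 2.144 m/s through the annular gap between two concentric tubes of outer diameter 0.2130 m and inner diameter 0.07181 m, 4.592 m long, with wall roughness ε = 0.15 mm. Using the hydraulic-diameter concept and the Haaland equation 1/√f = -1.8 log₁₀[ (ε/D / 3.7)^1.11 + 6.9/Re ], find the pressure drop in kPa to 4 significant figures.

ΔP ≈ 0.001275 kPa

Hydraulic diameter D_h = 4A/P = D_o - D_i = 0.213 - 0.07181 = 0.1412 m.
Re = ρVD_h/μ = 0.5755·2.144·0.1412/1.2e-05 = 1.452e+04.
ε/D_h = 0.00015/0.1412 = 0.00106; Haaland gives 1/√f = -1.8 log₁₀[0.000117+0.000475] = 5.809, so f = 0.02963.
ΔP = f(L/D_h)(ρV²/2) = 0.02963·4.592/0.1412·1.323 = 1.275 Pa.
ΔP = 0.001275 kPa.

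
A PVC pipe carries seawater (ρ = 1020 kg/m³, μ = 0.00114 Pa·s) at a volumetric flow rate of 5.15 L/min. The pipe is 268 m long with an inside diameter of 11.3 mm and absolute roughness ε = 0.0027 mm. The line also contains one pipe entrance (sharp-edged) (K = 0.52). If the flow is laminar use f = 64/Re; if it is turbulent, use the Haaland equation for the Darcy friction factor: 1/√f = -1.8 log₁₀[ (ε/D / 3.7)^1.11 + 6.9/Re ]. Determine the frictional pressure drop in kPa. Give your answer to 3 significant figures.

ΔP ≈ 287 kPa

Q = 5.15 L/min = 5.15/60000 = 8.583e-05 m³/s.
Cross-sectional area A = πD²/4 = π(0.0113)²/4 = 0.0001003 m²; mean velocity V = Q/A = 8.583e-05/0.0001003 = 0.8559 m/s.
Reynolds number Re = ρVD/μ = 1020 · 0.8559 · 0.0113 / 0.00114 = 8653.
Re > 4000 → turbulent. Relative roughness ε/D = 2.7e-06/0.0113 = 0.000239. Haaland: 1/√f = -1.8 log₁₀[(0.000239/3.7)^1.11 + 6.9/8653] = -1.8 log₁₀[2.23e-05 + 0.000797] = 5.555, so f = 0.0324.
Total minor-loss coefficient ΣK = 1·0.52 = 0.52.
ΔP = [f·L/D + ΣK]·(ρV²/2) = [0.0324·268/0.0113 + 0.52]·(1020·0.8559²/2) = [768.5 + 0.52]·373.6 = 2.873e+05 Pa.
ΔP = 2.873e+05 Pa = 287 kPa.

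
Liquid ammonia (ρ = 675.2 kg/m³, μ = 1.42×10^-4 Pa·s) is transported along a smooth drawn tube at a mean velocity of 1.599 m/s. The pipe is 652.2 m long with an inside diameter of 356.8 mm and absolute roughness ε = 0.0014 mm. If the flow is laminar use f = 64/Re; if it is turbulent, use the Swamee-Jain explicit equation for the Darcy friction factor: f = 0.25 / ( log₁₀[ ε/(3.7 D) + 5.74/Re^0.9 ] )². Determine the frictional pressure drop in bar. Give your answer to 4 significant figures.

ΔP ≈ 0.1588 bar

Reynolds number Re = ρVD/μ = 675.2 · 1.599 · 0.3568 / 0.000142 = 2.713e+06.
Re > 4000 → turbulent. Relative roughness ε/D = 1.4e-06/0.3568 = 3.92e-06. Swamee-Jain: f = 0.25/(log₁₀[3.92e-06/3.7 + 5.74/2.713e+06^0.9])² = 0.25/(log₁₀[1.06e-06 + 9.31e-06])² = 0.25/(-4.984)² = 0.01006.
Darcy-Weisbach: ΔP = f(L/D)(ρV²/2) = 0.01006·(652.2/0.3568)·(675.2·1.599²/2) = 0.01006·1828·863.2 = 1.588e+04 Pa.
ΔP = 1.588e+04 Pa = 0.1588 bar.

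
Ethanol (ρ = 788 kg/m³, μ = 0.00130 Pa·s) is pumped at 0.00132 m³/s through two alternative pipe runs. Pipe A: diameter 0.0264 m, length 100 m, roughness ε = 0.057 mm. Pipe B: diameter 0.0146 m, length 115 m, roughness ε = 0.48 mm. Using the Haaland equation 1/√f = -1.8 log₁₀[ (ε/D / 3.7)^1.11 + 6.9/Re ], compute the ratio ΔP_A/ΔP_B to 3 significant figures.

ΔP_A/ΔP_B ≈ 0.0205

Pipe A: V = Q/A = 0.00132/0.0005474 = 2.411 m/s; Re = 3.859e+04; ε/D = 0.00216; Haaland → f = 0.02733; ΔP_A = f(L/D)(ρV²/2) = 2.372e+05 Pa.
Pipe B: V = Q/A = 0.00132/0.0001674 = 7.885 m/s; Re = 6.978e+04; ε/D = 0.0329; Haaland → f = 0.05995; ΔP_B = f(L/D)(ρV²/2) = 1.157e+07 Pa.
ΔP_A/ΔP_B = 2.372e+05/1.157e+07 = 0.0205.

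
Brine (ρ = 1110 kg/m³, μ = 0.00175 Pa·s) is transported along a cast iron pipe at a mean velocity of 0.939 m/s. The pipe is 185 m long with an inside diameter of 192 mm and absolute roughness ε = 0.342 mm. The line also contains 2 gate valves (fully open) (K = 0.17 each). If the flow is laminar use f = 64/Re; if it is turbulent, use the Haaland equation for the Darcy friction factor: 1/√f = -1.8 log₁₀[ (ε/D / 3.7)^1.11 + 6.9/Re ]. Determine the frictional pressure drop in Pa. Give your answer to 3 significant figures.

ΔP ≈ 11600 Pa

Reynolds number Re = ρVD/μ = 1110 · 0.939 · 0.192 / 0.00175 = 1.144e+05.
Re > 4000 → turbulent. Relative roughness ε/D = 0.000342/0.192 = 0.00178. Haaland: 1/√f = -1.8 log₁₀[(0.00178/3.7)^1.11 + 6.9/1.144e+05] = -1.8 log₁₀[0.000208 + 6.03e-05] = 6.429, so f = 0.02419.
Total minor-loss coefficient ΣK = 2·0.17 = 0.34.
ΔP = [f·L/D + ΣK]·(ρV²/2) = [0.02419·185/0.192 + 0.34]·(1110·0.939²/2) = [23.31 + 0.34]·489.4 = 1.157e+04 Pa.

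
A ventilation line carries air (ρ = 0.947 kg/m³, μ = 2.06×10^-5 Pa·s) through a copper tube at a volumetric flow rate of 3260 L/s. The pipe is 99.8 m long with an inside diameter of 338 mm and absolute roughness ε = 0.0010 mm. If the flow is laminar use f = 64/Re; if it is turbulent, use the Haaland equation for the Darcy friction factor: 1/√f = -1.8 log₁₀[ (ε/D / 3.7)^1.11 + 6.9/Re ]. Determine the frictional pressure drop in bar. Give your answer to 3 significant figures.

Q = 3260 L/s = 3260/1000 = 3.26 m³/s.
Cross-sectional area A = πD²/4 = π(0.338)²/4 = 0.08973 m²; mean velocity V = Q/A = 3.26/0.08973 = 36.33 m/s.
Reynolds number Re = ρVD/μ = 0.947 · 36.33 · 0.338 / 2.06e-05 = 5.645e+05.
Re > 4000 → turbulent. Relative roughness ε/D = 1e-06/0.338 = 2.96e-06. Haaland: 1/√f = -1.8 log₁₀[(2.96e-06/3.7)^1.11 + 6.9/5.645e+05] = -1.8 log₁₀[1.71e-07 + 1.22e-05] = 8.832, so f = 0.01282.
Darcy-Weisbach: ΔP = f(L/D)(ρV²/2) = 0.01282·(99.8/0.338)·(0.947·36.33²/2) = 0.01282·295.3·625 = 2366 Pa.
ΔP = 2366 Pa = 0.0237 bar.

ΔP ≈ 0.0237 bar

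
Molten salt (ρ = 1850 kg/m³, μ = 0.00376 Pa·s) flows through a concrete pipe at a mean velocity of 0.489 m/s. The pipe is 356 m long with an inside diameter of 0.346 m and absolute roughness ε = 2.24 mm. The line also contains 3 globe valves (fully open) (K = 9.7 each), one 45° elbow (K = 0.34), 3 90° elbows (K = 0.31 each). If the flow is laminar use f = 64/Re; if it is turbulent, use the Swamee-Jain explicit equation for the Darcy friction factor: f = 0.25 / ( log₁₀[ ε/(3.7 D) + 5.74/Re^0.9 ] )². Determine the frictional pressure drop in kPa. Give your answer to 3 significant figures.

ΔP ≈ 14.5 kPa

Reynolds number Re = ρVD/μ = 1850 · 0.489 · 0.346 / 0.00376 = 8.325e+04.
Re > 4000 → turbulent. Relative roughness ε/D = 0.00224/0.346 = 0.00647. Swamee-Jain: f = 0.25/(log₁₀[0.00647/3.7 + 5.74/8.325e+04^0.9])² = 0.25/(log₁₀[0.00175 + 0.000214])² = 0.25/(-2.707)² = 0.03412.
Total minor-loss coefficient ΣK = 3·9.7 + 1·0.34 + 3·0.31 = 30.4.
ΔP = [f·L/D + ΣK]·(ρV²/2) = [0.03412·356/0.346 + 30.4]·(1850·0.489²/2) = [35.11 + 30.4]·221.2 = 1.448e+04 Pa.
ΔP = 1.448e+04 Pa = 14.5 kPa.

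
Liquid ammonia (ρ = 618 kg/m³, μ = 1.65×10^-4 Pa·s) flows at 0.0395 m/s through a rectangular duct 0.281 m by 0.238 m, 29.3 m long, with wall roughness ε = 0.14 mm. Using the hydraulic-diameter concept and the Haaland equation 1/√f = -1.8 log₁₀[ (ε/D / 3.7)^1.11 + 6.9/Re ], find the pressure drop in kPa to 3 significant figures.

ΔP ≈ 0.00129 kPa

Hydraulic diameter D_h = 4A/P = 4·(0.281·0.238)/(2·(0.281+0.238)) = 0.2675/1.038 = 0.2577 m.
Re = ρVD_h/μ = 618·0.0395·0.2577/0.000165 = 3.813e+04.
ε/D_h = 0.00014/0.2577 = 0.000543; Haaland gives 1/√f = -1.8 log₁₀[5.56e-05+0.000181] = 6.527, so f = 0.02347.
ΔP = f(L/D_h)(ρV²/2) = 0.02347·29.3/0.2577·0.4821 = 1.287 Pa.
ΔP = 0.00129 kPa.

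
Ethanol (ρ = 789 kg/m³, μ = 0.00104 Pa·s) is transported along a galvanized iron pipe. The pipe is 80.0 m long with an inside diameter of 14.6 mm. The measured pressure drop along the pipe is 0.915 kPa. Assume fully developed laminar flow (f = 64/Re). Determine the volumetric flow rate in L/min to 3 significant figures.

For laminar flow, f = 64/Re with Re = ρVD/μ, so Darcy-Weisbach reduces to ΔP = 32μLV/D². Solving for V: V = ΔP·D²/(32μL) = 915·(0.0146)²/(32·0.00104·80) = 0.07326 m/s.
Check: Re = ρVD/μ = 789·0.07326·0.0146/0.00104 = 811.4 < 2300, so the laminar assumption holds.
Q = V·A = 0.07326·(π/4·0.0146²) = 1.226e-05 m³/s = 0.736 L/min.

Q ≈ 0.736 L/min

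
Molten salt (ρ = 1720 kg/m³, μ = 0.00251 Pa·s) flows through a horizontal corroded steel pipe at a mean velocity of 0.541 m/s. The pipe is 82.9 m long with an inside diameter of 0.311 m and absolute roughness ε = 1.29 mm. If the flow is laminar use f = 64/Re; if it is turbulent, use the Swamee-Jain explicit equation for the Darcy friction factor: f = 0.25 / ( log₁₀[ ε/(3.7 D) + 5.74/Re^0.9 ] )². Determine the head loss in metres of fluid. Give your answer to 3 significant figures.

h_f ≈ 0.119 m

Reynolds number Re = ρVD/μ = 1720 · 0.541 · 0.311 / 0.00251 = 1.153e+05.
Re > 4000 → turbulent. Relative roughness ε/D = 0.00129/0.311 = 0.00415. Swamee-Jain: f = 0.25/(log₁₀[0.00415/3.7 + 5.74/1.153e+05^0.9])² = 0.25/(log₁₀[0.00112 + 0.00016])² = 0.25/(-2.893)² = 0.02988.
Darcy-Weisbach: ΔP = f(L/D)(ρV²/2) = 0.02988·(82.9/0.311)·(1720·0.541²/2) = 0.02988·266.6·251.7 = 2005 Pa.
Head loss h_f = ΔP/(ρg) = 2005/(1720·9.81) = 0.119 m.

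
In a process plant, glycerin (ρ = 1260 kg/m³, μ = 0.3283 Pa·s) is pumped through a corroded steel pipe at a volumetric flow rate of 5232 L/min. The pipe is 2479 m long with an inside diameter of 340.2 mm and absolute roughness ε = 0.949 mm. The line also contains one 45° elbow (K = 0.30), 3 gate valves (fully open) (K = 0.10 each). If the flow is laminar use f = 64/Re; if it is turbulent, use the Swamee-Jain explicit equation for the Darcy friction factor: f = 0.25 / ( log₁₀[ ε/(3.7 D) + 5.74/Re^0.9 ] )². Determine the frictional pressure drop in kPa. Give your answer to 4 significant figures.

ΔP ≈ 216.2 kPa

Q = 5232 L/min = 5232/60000 = 0.0872 m³/s.
Cross-sectional area A = πD²/4 = π(0.3402)²/4 = 0.0909 m²; mean velocity V = Q/A = 0.0872/0.0909 = 0.9593 m/s.
Reynolds number Re = ρVD/μ = 1260 · 0.9593 · 0.3402 / 0.328 = 1253.
Re < 2300 → laminar flow, so f = 64/Re = 64/1253 = 0.0511 (the turbulent correlation is not needed).
Total minor-loss coefficient ΣK = 1·0.3 + 3·0.1 = 0.6.
ΔP = [f·L/D + ΣK]·(ρV²/2) = [0.0511·2479/0.3402 + 0.6]·(1260·0.9593²/2) = [372.3 + 0.6]·579.8 = 2.162e+05 Pa.
ΔP = 2.162e+05 Pa = 216.2 kPa.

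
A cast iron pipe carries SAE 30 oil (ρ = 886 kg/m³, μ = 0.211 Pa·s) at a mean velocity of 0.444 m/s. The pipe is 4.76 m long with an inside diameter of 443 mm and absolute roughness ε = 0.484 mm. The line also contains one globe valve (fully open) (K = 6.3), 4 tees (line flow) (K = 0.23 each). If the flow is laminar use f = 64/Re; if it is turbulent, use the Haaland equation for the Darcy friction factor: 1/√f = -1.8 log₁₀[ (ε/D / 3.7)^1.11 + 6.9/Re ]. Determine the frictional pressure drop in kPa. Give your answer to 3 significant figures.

ΔP ≈ 0.703 kPa

Reynolds number Re = ρVD/μ = 886 · 0.444 · 0.443 / 0.211 = 825.9.
Re < 2300 → laminar flow, so f = 64/Re = 64/825.9 = 0.07749 (the turbulent correlation is not needed).
Total minor-loss coefficient ΣK = 1·6.3 + 4·0.23 = 7.22.
ΔP = [f·L/D + ΣK]·(ρV²/2) = [0.07749·4.76/0.443 + 7.22]·(886·0.444²/2) = [0.8326 + 7.22]·87.33 = 703.2 Pa.
ΔP = 703.2 Pa = 0.703 kPa.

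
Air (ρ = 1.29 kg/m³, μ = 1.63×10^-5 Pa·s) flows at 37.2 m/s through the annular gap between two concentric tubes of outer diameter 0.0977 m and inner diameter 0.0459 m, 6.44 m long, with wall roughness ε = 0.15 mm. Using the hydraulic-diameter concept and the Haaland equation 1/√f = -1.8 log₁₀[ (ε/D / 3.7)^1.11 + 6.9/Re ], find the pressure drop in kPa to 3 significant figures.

Hydraulic diameter D_h = 4A/P = D_o - D_i = 0.0977 - 0.0459 = 0.0518 m.
Re = ρVD_h/μ = 1.29·37.2·0.0518/1.63e-05 = 1.525e+05.
ε/D_h = 0.00015/0.0518 = 0.0029; Haaland gives 1/√f = -1.8 log₁₀[0.000356+4.52e-05] = 6.113, so f = 0.02676.
ΔP = f(L/D_h)(ρV²/2) = 0.02676·6.44/0.0518·892.6 = 2969 Pa.
ΔP = 2.97 kPa.

ΔP ≈ 2.97 kPa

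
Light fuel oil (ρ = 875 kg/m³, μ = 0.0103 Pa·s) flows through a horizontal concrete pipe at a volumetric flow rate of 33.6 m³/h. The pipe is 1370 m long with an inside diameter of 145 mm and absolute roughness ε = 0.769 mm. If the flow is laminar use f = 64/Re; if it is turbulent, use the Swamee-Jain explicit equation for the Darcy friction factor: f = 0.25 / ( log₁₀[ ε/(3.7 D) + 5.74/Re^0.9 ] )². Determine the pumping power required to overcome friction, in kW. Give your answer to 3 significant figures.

P ≈ 0.507 kW

Q = 33.6 m³/h = 33.6/3600 = 0.009333 m³/s.
Cross-sectional area A = πD²/4 = π(0.145)²/4 = 0.01651 m²; mean velocity V = Q/A = 0.009333/0.01651 = 0.5652 m/s.
Reynolds number Re = ρVD/μ = 875 · 0.5652 · 0.145 / 0.0103 = 6962.
Re > 4000 → turbulent. Relative roughness ε/D = 0.000769/0.145 = 0.0053. Swamee-Jain: f = 0.25/(log₁₀[0.0053/3.7 + 5.74/6962^0.9])² = 0.25/(log₁₀[0.00143 + 0.002])² = 0.25/(-2.465)² = 0.04116.
Darcy-Weisbach: ΔP = f(L/D)(ρV²/2) = 0.04116·(1370/0.145)·(875·0.5652²/2) = 0.04116·9448·139.8 = 5.435e+04 Pa.
Pumping power P = QΔP = 0.009333·5.435e+04 = 507.3 W = 0.507 kW.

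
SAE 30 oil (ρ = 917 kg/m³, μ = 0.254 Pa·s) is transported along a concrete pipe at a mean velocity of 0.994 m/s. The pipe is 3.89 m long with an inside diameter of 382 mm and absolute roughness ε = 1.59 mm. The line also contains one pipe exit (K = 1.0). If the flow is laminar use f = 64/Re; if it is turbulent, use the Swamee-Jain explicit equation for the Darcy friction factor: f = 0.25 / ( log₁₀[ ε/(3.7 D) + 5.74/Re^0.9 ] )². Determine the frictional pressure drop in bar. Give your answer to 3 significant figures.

ΔP ≈ 0.00668 bar

Reynolds number Re = ρVD/μ = 917 · 0.994 · 0.382 / 0.254 = 1371.
Re < 2300 → laminar flow, so f = 64/Re = 64/1371 = 0.04669 (the turbulent correlation is not needed).
Total minor-loss coefficient ΣK = 1·1 = 1.
ΔP = [f·L/D + ΣK]·(ρV²/2) = [0.04669·3.89/0.382 + 1]·(917·0.994²/2) = [0.4754 + 1]·453 = 668.4 Pa.
ΔP = 668.4 Pa = 0.00668 bar.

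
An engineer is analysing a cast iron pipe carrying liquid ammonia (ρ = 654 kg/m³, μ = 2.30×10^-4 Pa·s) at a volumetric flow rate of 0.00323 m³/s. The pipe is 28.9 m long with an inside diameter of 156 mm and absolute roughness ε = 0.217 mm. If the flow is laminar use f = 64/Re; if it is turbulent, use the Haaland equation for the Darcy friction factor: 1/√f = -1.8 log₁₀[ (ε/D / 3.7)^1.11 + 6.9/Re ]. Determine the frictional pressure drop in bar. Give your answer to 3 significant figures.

ΔP ≈ 4.12×10^-4 bar

Cross-sectional area A = πD²/4 = π(0.156)²/4 = 0.01911 m²; mean velocity V = Q/A = 0.00323/0.01911 = 0.169 m/s.
Reynolds number Re = ρVD/μ = 654 · 0.169 · 0.156 / 0.00023 = 7.496e+04.
Re > 4000 → turbulent. Relative roughness ε/D = 0.000217/0.156 = 0.00139. Haaland: 1/√f = -1.8 log₁₀[(0.00139/3.7)^1.11 + 6.9/7.496e+04] = -1.8 log₁₀[0.000158 + 9.2e-05] = 6.484, so f = 0.02379.
Darcy-Weisbach: ΔP = f(L/D)(ρV²/2) = 0.02379·(28.9/0.156)·(654·0.169²/2) = 0.02379·185.3·9.338 = 41.15 Pa.
ΔP = 41.15 Pa = 4.12×10^-4 bar.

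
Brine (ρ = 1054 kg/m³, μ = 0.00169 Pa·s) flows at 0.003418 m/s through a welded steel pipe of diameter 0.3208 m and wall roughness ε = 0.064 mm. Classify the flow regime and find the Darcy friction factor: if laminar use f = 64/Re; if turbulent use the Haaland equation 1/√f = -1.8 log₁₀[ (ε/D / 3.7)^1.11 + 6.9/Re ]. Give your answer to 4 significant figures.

f ≈ 0.09359

Re = ρVD/μ = 1054·0.003418·0.3208/0.00169 = 683.8.
Re < 2300 → laminar, so f = 64/Re = 0.09359 (roughness is irrelevant in laminar flow).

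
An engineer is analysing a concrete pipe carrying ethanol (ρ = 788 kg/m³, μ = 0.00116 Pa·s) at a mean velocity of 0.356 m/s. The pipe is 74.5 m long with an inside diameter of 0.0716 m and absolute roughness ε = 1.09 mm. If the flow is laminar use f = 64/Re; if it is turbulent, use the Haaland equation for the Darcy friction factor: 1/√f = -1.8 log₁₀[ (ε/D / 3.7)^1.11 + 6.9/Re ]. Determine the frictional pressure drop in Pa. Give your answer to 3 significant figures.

ΔP ≈ 2410 Pa

Reynolds number Re = ρVD/μ = 788 · 0.356 · 0.0716 / 0.00116 = 1.732e+04.
Re > 4000 → turbulent. Relative roughness ε/D = 0.00109/0.0716 = 0.0152. Haaland: 1/√f = -1.8 log₁₀[(0.0152/3.7)^1.11 + 6.9/1.732e+04] = -1.8 log₁₀[0.00225 + 0.000398] = 4.639, so f = 0.04647.
Darcy-Weisbach: ΔP = f(L/D)(ρV²/2) = 0.04647·(74.5/0.0716)·(788·0.356²/2) = 0.04647·1041·49.93 = 2414 Pa.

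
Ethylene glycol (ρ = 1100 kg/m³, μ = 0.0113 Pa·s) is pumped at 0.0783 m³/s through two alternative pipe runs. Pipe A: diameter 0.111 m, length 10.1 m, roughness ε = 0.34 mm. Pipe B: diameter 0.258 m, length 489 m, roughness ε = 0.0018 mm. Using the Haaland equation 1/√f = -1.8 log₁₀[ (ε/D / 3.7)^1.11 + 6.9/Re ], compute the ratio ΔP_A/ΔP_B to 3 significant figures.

Pipe A: V = Q/A = 0.0783/0.009677 = 8.091 m/s; Re = 8.743e+04; ε/D = 0.00306; Haaland → f = 0.02768; ΔP_A = f(L/D)(ρV²/2) = 9.071e+04 Pa.
Pipe B: V = Q/A = 0.0783/0.05228 = 1.498 m/s; Re = 3.762e+04; ε/D = 6.98e-06; Haaland → f = 0.02212; ΔP_B = f(L/D)(ρV²/2) = 5.172e+04 Pa.
ΔP_A/ΔP_B = 9.071e+04/5.172e+04 = 1.75.

ΔP_A/ΔP_B ≈ 1.75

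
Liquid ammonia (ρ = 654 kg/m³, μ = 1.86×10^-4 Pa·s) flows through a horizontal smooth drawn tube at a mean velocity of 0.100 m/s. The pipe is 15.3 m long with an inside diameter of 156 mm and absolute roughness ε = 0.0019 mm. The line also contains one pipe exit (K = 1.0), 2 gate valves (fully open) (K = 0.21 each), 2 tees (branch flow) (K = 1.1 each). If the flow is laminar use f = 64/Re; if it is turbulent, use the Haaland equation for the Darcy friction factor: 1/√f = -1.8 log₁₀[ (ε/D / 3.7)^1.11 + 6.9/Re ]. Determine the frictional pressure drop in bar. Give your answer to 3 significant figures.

ΔP ≈ 1.84×10^-4 bar

Reynolds number Re = ρVD/μ = 654 · 0.1 · 0.156 / 0.000186 = 5.485e+04.
Re > 4000 → turbulent. Relative roughness ε/D = 1.9e-06/0.156 = 1.22e-05. Haaland: 1/√f = -1.8 log₁₀[(1.22e-05/3.7)^1.11 + 6.9/5.485e+04] = -1.8 log₁₀[8.21e-07 + 0.000126] = 7.016, so f = 0.02032.
Total minor-loss coefficient ΣK = 1·1 + 2·0.21 + 2·1.1 = 3.62.
ΔP = [f·L/D + ΣK]·(ρV²/2) = [0.02032·15.3/0.156 + 3.62]·(654·0.1²/2) = [1.993 + 3.62]·3.27 = 18.35 Pa.
ΔP = 18.35 Pa = 1.84×10^-4 bar.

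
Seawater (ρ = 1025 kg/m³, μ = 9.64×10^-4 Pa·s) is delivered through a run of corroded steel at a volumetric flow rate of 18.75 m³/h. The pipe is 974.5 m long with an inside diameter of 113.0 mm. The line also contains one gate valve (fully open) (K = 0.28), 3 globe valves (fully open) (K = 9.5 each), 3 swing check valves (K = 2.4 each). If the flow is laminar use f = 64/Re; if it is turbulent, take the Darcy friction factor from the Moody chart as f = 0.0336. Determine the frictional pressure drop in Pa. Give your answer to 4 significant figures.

ΔP ≈ 45030 Pa

Q = 18.75 m³/h = 18.75/3600 = 0.005208 m³/s.
Cross-sectional area A = πD²/4 = π(0.113)²/4 = 0.01003 m²; mean velocity V = Q/A = 0.005208/0.01003 = 0.5193 m/s.
Reynolds number Re = ρVD/μ = 1025 · 0.5193 · 0.113 / 0.000964 = 6.24e+04.
Re > 4000 → turbulent; use the Moody-chart value f = 0.0336.
Total minor-loss coefficient ΣK = 1·0.28 + 3·9.5 + 3·2.4 = 36.
ΔP = [f·L/D + ΣK]·(ρV²/2) = [0.0336·974.5/0.113 + 36]·(1025·0.5193²/2) = [289.8 + 36]·138.2 = 4.503e+04 Pa.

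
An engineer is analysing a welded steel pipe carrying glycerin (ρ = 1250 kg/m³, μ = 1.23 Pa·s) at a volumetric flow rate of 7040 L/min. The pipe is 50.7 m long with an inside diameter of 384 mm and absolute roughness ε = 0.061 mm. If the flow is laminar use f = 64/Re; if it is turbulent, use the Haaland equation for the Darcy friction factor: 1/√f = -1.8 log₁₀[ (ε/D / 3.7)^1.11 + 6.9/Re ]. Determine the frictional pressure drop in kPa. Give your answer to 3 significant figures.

Q = 7040 L/min = 7040/60000 = 0.1173 m³/s.
Cross-sectional area A = πD²/4 = π(0.384)²/4 = 0.1158 m²; mean velocity V = Q/A = 0.1173/0.1158 = 1.013 m/s.
Reynolds number Re = ρVD/μ = 1250 · 1.013 · 0.384 / 1.23 = 395.4.
Re < 2300 → laminar flow, so f = 64/Re = 64/395.4 = 0.1619 (the turbulent correlation is not needed).
Darcy-Weisbach: ΔP = f(L/D)(ρV²/2) = 0.1619·(50.7/0.384)·(1250·1.013²/2) = 0.1619·132·641.5 = 1.371e+04 Pa.
ΔP = 1.371e+04 Pa = 13.7 kPa.

ΔP ≈ 13.7 kPa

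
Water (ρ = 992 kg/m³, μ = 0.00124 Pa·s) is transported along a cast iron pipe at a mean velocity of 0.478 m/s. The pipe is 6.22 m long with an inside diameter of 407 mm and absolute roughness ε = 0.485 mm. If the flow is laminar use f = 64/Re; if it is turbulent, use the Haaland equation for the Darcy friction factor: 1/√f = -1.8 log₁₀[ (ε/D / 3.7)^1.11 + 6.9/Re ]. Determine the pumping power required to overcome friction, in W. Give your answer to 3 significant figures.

P ≈ 2.36 W

Reynolds number Re = ρVD/μ = 992 · 0.478 · 0.407 / 0.00124 = 1.556e+05.
Re > 4000 → turbulent. Relative roughness ε/D = 0.000485/0.407 = 0.00119. Haaland: 1/√f = -1.8 log₁₀[(0.00119/3.7)^1.11 + 6.9/1.556e+05] = -1.8 log₁₀[0.000133 + 4.43e-05] = 6.752, so f = 0.02193.
Darcy-Weisbach: ΔP = f(L/D)(ρV²/2) = 0.02193·(6.22/0.407)·(992·0.478²/2) = 0.02193·15.28·113.3 = 37.99 Pa.
Q = V·A = 0.478·0.1301 = 0.06219 m³/s.
Pumping power P = QΔP = 0.06219·37.99 = 2.362 W = 2.36 W.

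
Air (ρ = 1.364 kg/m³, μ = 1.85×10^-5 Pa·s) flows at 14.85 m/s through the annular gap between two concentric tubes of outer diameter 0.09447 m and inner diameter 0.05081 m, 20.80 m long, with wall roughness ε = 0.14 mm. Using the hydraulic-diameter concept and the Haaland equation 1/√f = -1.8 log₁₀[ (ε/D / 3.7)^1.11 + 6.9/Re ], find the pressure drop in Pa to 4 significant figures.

ΔP ≈ 2075 Pa

Hydraulic diameter D_h = 4A/P = D_o - D_i = 0.09447 - 0.05081 = 0.04366 m.
Re = ρVD_h/μ = 1.364·14.85·0.04366/1.85e-05 = 4.78e+04.
ε/D_h = 0.00014/0.04366 = 0.00321; Haaland gives 1/√f = -1.8 log₁₀[0.000399+0.000144] = 5.877, so f = 0.02895.
ΔP = f(L/D_h)(ρV²/2) = 0.02895·20.8/0.04366·150.4 = 2075 Pa.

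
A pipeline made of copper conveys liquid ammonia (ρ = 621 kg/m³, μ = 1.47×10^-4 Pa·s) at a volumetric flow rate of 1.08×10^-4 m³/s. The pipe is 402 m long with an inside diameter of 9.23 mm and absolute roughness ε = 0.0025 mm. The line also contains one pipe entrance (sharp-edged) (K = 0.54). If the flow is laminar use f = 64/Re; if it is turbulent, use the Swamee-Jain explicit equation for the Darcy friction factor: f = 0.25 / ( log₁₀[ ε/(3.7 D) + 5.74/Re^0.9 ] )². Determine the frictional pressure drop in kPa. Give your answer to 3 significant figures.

ΔP ≈ 737 kPa

Cross-sectional area A = πD²/4 = π(0.00923)²/4 = 6.691e-05 m²; mean velocity V = Q/A = 0.000108/6.691e-05 = 1.614 m/s.
Reynolds number Re = ρVD/μ = 621 · 1.614 · 0.00923 / 0.000147 = 6.294e+04.
Re > 4000 → turbulent. Relative roughness ε/D = 2.5e-06/0.00923 = 0.000271. Swamee-Jain: f = 0.25/(log₁₀[0.000271/3.7 + 5.74/6.294e+04^0.9])² = 0.25/(log₁₀[7.32e-05 + 0.000275])² = 0.25/(-3.458)² = 0.02091.
Total minor-loss coefficient ΣK = 1·0.54 = 0.54.
ΔP = [f·L/D + ΣK]·(ρV²/2) = [0.02091·402/0.00923 + 0.54]·(621·1.614²/2) = [910.7 + 0.54]·809 = 7.372e+05 Pa.
ΔP = 7.372e+05 Pa = 737 kPa.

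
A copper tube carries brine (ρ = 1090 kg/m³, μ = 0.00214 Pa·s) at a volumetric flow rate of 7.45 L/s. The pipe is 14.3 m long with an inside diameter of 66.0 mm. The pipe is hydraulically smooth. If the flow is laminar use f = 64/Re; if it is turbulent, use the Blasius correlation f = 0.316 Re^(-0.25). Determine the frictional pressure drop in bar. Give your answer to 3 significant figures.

ΔP ≈ 0.108 bar

Q = 7.45 L/s = 7.45/1000 = 0.00745 m³/s.
Cross-sectional area A = πD²/4 = π(0.066)²/4 = 0.003421 m²; mean velocity V = Q/A = 0.00745/0.003421 = 2.178 m/s.
Reynolds number Re = ρVD/μ = 1090 · 2.178 · 0.066 / 0.00214 = 7.32e+04.
Re > 4000 → turbulent. Smooth-pipe (Blasius): f = 0.316 Re^(-0.25) = 0.316/(7.32e+04)^0.25 = 0.01921.
Darcy-Weisbach: ΔP = f(L/D)(ρV²/2) = 0.01921·(14.3/0.066)·(1090·2.178²/2) = 0.01921·216.7·2584 = 1.076e+04 Pa.
ΔP = 1.076e+04 Pa = 0.108 bar.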